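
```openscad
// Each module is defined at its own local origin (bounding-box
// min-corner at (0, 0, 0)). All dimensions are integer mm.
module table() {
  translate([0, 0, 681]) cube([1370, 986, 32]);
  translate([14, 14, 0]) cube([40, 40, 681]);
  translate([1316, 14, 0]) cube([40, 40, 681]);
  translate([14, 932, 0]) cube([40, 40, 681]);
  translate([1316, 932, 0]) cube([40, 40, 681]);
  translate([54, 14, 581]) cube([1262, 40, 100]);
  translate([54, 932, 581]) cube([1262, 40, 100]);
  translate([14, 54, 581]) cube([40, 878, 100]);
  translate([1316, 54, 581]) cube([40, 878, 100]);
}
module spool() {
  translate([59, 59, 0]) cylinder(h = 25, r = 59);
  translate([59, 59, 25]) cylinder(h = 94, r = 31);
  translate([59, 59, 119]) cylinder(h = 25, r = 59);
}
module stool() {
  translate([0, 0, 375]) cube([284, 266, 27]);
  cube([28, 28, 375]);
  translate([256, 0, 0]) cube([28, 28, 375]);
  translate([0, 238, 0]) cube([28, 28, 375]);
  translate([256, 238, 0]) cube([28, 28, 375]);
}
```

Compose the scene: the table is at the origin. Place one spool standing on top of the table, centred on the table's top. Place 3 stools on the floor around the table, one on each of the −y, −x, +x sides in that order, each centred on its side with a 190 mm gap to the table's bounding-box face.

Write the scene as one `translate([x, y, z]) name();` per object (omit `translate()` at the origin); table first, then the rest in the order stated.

table();
translate([626, 434, 713]) spool();
translate([543, -456, 0]) stool();
translate([-474, 360, 0]) stool();
translate([1560, 360, 0]) stool();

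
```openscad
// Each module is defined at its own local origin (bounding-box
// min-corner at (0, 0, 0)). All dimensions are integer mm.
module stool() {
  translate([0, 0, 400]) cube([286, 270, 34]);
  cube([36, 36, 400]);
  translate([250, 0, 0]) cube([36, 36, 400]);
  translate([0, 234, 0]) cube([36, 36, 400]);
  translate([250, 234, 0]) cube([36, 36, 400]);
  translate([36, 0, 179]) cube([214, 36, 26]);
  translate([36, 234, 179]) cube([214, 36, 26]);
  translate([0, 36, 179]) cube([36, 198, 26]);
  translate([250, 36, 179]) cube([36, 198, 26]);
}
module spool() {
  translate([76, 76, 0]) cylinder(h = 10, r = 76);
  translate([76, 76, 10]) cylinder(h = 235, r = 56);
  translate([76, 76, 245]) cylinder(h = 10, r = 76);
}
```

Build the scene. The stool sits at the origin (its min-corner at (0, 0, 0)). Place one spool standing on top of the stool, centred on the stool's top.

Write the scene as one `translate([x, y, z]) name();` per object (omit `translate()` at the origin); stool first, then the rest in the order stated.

stool();
translate([67, 59, 434]) spool();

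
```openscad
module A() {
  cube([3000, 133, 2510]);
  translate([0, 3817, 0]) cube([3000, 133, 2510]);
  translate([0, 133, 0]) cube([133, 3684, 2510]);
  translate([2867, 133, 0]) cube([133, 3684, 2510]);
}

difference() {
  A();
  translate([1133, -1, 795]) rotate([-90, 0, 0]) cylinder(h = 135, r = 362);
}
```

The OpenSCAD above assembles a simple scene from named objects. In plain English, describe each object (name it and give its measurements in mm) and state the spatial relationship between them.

A is a box-shaped house frame (walls only): outside footprint 3000×3950 mm, wall height 2510 mm, wall thickness 133 mm. The two y-facing walls run the full x-width; the two x-facing walls fit between the inner faces of the y-facing walls.

The house frame has a circular hole of radius 362 mm through its front wall, centred at (x = 1133, z = 795).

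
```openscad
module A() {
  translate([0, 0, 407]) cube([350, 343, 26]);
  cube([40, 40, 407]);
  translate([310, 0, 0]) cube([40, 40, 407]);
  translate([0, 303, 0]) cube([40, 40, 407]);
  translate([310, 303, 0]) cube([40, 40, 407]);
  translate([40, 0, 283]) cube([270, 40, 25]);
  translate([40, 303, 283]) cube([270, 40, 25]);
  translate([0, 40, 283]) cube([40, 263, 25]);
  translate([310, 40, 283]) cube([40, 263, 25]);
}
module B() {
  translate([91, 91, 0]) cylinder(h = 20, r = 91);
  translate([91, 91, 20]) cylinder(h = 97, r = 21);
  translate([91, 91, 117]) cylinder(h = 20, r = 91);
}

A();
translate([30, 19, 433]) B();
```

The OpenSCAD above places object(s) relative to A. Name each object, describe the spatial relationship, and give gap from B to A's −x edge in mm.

The spool's min-x is at 30; the stool's min-x is 0; gap = 30 mm.

A is a stool. B is a spool. The spool is on top of the stool. The gap from the spool to the stool's −x edge is 30 mm.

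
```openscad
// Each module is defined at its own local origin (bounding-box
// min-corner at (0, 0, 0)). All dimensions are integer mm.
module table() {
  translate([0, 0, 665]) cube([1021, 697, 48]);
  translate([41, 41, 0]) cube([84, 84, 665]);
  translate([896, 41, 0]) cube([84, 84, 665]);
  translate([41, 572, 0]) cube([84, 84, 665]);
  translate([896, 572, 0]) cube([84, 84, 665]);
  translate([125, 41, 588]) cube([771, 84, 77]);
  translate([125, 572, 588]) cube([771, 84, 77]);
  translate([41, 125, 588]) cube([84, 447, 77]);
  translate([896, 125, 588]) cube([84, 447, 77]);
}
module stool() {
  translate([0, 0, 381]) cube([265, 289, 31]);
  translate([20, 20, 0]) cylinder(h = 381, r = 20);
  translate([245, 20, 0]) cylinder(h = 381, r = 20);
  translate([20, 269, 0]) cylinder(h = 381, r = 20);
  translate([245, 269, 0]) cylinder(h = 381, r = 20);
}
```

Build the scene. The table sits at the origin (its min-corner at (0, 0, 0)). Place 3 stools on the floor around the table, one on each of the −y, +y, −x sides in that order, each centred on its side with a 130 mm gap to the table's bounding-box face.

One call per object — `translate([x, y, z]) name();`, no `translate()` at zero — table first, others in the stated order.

table();
translate([378, -419, 0]) stool();
translate([378, 827, 0]) stool();
translate([-395, 204, 0]) stool();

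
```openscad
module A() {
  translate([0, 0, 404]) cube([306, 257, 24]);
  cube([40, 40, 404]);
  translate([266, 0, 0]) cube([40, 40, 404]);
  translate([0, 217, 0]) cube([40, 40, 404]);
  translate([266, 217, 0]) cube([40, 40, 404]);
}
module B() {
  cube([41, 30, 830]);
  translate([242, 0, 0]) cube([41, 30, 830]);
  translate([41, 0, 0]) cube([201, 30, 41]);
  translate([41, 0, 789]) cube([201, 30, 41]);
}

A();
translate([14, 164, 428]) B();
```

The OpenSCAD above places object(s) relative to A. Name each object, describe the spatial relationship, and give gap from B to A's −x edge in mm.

The picture frame's min-x is at 14; the stool's min-x is 0; gap = 14 mm.

A is a stool. B is a picture frame. The picture frame is on top of the stool. The gap from the picture frame to the stool's −x edge is 14 mm.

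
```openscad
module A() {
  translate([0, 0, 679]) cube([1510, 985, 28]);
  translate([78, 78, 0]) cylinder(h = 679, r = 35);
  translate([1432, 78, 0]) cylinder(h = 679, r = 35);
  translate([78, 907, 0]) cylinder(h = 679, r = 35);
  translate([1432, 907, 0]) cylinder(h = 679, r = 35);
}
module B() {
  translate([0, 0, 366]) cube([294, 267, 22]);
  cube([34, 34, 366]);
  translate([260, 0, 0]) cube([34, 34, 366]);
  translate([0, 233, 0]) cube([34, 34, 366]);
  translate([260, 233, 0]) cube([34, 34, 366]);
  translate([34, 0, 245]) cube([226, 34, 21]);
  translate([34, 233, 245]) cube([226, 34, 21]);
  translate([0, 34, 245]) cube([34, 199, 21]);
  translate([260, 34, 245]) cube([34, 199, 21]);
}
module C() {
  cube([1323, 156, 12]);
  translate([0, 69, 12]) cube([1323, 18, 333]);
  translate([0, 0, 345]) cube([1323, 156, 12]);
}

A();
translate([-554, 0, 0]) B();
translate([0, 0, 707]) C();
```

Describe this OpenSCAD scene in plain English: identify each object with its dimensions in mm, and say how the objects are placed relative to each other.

A is a rectangular dining table. The top is 1510×985×28 mm with its upper surface at z = 707 mm. It stands on four round legs of 70 mm diameter, each leg's bounding box inset 43 mm from the nearest pair of top edges, running from the floor to the underside of the top.

B is a four-legged stool. The seat is 294×267 mm, 22 mm thick, top at z = 388 mm. It stands on four square legs, each 34×34 mm in cross-section, from z = 0 to the seat underside, each flush with a corner of the seat. Four stretchers, 34 mm wide and 21 mm tall, connect adjacent legs with their undersides at z = 245 mm, each running between the inner faces of the legs it joins and aligned with the legs' outer faces on the other axis.

C is an I-beam lying along x, 1323 mm long. Overall section height 357 mm. Two flanges 156 mm wide (y) and 12 mm thick, one on the floor and one at the top; a web 18 mm thick runs between them, centred on the flange width.

The stool is on the floor beside the table on its −x side. The I-beam is on top of the table.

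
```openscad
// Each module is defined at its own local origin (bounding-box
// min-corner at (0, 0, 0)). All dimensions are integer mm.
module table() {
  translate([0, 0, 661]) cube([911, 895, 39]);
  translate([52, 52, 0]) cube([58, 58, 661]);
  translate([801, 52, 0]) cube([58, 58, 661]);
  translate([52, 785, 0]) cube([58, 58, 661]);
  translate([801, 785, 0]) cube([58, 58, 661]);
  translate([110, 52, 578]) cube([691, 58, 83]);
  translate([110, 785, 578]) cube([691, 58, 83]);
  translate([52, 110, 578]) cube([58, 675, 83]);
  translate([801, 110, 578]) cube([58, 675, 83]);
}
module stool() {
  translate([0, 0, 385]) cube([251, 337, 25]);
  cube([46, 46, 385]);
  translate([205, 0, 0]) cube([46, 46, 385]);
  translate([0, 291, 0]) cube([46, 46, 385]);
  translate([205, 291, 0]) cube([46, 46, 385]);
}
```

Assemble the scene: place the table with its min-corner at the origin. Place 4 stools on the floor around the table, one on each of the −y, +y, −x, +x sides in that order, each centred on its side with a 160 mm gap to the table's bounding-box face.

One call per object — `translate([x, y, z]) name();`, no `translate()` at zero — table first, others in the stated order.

table();
translate([330, -497, 0]) stool();
translate([330, 1055, 0]) stool();
translate([-411, 279, 0]) stool();
translate([1071, 279, 0]) stool();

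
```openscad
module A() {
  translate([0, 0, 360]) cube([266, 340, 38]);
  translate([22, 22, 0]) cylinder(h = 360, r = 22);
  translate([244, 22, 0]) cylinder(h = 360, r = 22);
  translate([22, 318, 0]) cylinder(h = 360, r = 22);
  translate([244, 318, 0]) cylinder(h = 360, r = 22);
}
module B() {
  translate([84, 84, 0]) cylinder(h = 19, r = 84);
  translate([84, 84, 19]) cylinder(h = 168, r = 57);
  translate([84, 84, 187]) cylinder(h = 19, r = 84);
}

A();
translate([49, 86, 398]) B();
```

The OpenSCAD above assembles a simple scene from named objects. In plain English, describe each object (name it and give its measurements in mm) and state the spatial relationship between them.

A is a simple wooden stool: a rectangular seat 266 mm (x) by 340 mm (y), 38 mm thick, top face at z = 398 mm, on four round legs, each 44 mm in diameter. The legs rest on z = 0, each leg's axis is inset half a diameter from the nearest pair of seat edges (so the leg's bounding box is flush with the corner).

B is a spool: two coaxial disc flanges of radius 84 mm and thickness 19 mm, joined by a core cylinder of radius 57 mm and height 168 mm. The lower flange rests on z = 0 and the three cylinders share a vertical axis.

The spool is on top of the stool, centred.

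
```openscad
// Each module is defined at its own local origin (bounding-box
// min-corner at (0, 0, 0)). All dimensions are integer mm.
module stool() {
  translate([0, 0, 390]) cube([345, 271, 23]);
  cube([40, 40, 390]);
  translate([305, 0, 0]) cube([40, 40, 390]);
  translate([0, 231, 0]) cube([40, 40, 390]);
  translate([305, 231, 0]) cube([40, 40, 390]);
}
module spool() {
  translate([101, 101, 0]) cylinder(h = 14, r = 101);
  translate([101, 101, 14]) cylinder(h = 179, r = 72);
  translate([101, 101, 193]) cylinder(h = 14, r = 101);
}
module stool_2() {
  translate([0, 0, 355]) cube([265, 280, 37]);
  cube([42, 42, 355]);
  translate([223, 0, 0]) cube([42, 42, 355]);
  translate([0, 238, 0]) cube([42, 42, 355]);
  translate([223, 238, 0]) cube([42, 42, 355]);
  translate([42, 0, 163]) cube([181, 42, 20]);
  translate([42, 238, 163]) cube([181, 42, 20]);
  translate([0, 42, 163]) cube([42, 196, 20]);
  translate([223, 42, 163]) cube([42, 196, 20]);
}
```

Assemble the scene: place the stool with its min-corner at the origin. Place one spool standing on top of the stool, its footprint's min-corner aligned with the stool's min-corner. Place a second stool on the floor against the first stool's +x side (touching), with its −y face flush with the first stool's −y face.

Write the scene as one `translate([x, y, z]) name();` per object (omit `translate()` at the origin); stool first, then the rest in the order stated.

stool();
translate([0, 0, 413]) spool();
translate([345, 0, 0]) stool_2();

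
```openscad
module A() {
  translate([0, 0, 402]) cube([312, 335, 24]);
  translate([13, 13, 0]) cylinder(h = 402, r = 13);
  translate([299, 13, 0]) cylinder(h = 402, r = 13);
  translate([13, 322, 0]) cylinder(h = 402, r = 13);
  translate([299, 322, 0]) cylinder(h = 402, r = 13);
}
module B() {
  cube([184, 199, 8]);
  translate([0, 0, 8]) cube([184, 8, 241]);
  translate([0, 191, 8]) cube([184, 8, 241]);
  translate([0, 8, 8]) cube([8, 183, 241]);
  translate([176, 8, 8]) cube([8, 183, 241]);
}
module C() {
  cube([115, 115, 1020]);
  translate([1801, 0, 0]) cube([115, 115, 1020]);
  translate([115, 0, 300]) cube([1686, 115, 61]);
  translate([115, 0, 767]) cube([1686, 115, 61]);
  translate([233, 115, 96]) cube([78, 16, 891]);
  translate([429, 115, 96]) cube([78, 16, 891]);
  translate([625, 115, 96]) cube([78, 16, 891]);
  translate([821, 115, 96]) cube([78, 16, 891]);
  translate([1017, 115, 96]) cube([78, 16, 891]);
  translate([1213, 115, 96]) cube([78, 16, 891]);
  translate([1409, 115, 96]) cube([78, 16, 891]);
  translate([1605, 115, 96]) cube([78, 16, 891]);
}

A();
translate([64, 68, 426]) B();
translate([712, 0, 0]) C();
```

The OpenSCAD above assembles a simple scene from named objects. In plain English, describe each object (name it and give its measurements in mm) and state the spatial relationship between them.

A is a simple wooden stool: a rectangular seat 312 mm (x) by 335 mm (y), 24 mm thick, top face at z = 426 mm, on four round legs, each 26 mm in diameter. The legs rest on z = 0, each leg's axis is inset half a diameter from the nearest pair of seat edges (so the leg's bounding box is flush with the corner).

B is an open storage box with external size 184×199×249 mm and wall thickness 8 mm (the base is also 8 mm thick). The base covers the whole footprint; the four walls stand on the base, with the y-facing walls full-width and the x-facing walls fitting between their inner faces.

C is a fence section. Two 115×115 mm posts, 1020 mm tall, stand on the floor with a clear span of 1686 mm between their inner faces. Two horizontal rails of 115×61 mm section span the gap between the posts with their undersides at z = 300 mm and z = 767 mm, flush with the posts' −y face. 8 pickets, each 78 mm wide, 16 mm thick and 891 mm tall, are fixed to the +y face of the rails with their bottoms at z = 96 mm, evenly spaced across the span with equal gaps (rounded down to the nearest mm) at the −x end and between each pair — any rounding remainder accumulates at the +x end.

The open box is on top of the stool, centred. The fence section is on the floor beside the stool on its +x side.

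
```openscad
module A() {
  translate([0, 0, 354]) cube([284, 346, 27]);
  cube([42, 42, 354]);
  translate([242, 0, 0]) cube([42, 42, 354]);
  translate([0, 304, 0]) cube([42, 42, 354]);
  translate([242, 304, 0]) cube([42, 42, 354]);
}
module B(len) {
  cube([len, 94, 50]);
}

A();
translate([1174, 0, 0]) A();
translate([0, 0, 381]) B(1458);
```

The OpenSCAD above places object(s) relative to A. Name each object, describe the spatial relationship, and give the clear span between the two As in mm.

Second stool starts at x = 1174; first ends at x = 284; clear span = 1174 − 284 = 890 mm.

A is a stool. B is a beam. A beam spans the tops of two stools. The clear span between the two stools is 890 mm.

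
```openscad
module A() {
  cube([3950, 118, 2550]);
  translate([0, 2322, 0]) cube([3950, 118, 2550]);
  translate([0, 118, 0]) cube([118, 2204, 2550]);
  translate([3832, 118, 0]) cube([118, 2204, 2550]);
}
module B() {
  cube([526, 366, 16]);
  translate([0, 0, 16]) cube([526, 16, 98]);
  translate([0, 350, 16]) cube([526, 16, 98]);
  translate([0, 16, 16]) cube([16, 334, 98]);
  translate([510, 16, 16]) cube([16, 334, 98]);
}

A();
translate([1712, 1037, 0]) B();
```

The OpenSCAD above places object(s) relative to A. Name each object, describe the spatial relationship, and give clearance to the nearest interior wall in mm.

Clearances: x = 1594, y = 919; minimum 919 mm.

A is a house frame. B is an open box. The open box sits inside the house frame, centred. The clearance to the nearest interior wall is 919 mm.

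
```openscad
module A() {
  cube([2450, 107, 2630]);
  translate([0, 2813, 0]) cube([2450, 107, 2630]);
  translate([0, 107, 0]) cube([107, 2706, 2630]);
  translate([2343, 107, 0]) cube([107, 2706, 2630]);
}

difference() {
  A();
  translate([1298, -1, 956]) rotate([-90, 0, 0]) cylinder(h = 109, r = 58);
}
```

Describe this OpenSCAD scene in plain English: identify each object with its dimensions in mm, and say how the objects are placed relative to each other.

A is the wall frame of a small rectangular building: four walls, each 2630 mm tall and 107 mm thick, enclosing a footprint 2450 mm (x) by 2920 mm (y) outside-to-outside, with no floor or roof. The front and back walls (the −y and +y sides) span the full width; the two side walls fit between them.

The house frame has a circular hole of radius 58 mm through its front wall, centred at (x = 1298, z = 956).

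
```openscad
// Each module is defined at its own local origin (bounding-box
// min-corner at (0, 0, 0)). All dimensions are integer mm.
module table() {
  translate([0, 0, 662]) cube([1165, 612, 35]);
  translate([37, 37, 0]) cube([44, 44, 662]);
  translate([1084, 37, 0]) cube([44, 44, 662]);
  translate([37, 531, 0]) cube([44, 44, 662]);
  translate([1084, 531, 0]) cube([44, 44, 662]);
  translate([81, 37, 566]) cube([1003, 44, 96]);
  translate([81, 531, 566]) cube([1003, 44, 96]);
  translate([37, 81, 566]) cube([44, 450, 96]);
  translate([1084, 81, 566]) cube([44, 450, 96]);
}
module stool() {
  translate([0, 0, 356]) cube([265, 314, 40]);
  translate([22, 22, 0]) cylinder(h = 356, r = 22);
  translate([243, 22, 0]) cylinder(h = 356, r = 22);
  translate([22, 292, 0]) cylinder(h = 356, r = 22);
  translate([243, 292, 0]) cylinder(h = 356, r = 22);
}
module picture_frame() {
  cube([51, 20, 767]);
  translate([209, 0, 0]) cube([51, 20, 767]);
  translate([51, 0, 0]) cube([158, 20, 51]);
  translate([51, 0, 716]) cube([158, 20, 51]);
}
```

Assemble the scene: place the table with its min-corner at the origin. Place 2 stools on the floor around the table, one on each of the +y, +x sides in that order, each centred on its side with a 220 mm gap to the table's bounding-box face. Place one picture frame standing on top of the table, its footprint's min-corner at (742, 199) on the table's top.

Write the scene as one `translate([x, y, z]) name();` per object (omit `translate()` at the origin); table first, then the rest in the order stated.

table();
translate([450, 832, 0]) stool();
translate([1385, 149, 0]) stool();
translate([742, 199, 697]) picture_frame();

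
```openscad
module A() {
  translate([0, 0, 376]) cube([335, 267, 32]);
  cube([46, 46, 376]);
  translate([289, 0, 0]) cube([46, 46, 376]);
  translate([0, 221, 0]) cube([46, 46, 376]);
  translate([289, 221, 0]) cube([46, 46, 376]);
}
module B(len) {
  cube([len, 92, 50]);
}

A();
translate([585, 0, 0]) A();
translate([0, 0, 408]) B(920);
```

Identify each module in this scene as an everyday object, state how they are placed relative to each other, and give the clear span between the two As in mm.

A is a stool. B is a beam. A beam spans the tops of two stools. The clear span between the two stools is 250 mm.

Second stool starts at x = 585; first ends at x = 335; clear span = 585 − 335 = 250 mm.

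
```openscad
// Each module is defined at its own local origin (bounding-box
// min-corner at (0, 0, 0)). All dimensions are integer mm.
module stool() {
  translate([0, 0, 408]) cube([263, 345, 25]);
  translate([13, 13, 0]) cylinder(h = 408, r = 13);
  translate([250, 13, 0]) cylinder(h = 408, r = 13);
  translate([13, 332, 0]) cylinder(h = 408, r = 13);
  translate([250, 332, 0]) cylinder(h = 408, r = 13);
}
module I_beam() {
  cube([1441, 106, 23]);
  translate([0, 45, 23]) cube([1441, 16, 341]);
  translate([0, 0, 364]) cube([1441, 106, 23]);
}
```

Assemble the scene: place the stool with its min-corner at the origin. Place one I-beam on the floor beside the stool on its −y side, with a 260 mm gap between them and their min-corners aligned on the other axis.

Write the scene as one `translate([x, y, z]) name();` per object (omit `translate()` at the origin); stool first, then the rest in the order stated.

stool();
translate([0, -366, 0]) I_beam();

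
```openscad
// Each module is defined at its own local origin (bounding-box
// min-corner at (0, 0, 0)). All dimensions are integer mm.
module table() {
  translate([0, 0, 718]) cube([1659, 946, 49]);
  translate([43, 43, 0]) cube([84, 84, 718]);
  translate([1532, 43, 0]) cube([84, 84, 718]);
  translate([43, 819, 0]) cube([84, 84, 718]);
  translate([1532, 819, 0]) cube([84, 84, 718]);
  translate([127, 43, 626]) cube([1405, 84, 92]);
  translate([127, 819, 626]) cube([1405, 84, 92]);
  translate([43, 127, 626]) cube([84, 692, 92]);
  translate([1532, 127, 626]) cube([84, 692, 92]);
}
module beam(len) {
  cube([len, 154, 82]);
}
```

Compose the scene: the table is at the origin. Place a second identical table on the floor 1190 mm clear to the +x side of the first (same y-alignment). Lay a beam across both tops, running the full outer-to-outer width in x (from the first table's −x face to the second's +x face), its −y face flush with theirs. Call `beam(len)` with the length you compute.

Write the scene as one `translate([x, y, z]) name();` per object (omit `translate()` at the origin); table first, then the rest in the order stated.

table();
translate([2849, 0, 0]) table();
translate([0, 0, 767]) beam(4508);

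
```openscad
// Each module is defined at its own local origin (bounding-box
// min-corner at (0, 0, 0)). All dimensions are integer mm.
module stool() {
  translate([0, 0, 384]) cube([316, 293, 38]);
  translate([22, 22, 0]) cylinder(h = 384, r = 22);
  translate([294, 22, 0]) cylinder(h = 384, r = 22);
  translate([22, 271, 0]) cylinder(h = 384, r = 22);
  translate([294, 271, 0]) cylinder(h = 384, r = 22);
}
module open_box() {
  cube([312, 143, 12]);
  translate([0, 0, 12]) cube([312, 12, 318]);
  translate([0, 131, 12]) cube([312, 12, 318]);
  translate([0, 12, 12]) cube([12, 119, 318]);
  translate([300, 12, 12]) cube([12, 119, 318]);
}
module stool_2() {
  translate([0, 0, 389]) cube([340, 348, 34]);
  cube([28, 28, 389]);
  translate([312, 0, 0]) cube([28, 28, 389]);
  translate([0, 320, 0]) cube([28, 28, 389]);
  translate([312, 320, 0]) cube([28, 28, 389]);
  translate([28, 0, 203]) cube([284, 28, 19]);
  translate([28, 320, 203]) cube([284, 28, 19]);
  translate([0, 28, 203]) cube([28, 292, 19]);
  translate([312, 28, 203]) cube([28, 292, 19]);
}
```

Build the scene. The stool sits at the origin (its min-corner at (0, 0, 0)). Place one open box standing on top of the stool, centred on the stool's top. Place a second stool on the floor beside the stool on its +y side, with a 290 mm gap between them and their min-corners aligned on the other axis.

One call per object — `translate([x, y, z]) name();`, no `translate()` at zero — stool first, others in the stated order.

stool();
translate([2, 75, 422]) open_box();
translate([0, 583, 0]) stool_2();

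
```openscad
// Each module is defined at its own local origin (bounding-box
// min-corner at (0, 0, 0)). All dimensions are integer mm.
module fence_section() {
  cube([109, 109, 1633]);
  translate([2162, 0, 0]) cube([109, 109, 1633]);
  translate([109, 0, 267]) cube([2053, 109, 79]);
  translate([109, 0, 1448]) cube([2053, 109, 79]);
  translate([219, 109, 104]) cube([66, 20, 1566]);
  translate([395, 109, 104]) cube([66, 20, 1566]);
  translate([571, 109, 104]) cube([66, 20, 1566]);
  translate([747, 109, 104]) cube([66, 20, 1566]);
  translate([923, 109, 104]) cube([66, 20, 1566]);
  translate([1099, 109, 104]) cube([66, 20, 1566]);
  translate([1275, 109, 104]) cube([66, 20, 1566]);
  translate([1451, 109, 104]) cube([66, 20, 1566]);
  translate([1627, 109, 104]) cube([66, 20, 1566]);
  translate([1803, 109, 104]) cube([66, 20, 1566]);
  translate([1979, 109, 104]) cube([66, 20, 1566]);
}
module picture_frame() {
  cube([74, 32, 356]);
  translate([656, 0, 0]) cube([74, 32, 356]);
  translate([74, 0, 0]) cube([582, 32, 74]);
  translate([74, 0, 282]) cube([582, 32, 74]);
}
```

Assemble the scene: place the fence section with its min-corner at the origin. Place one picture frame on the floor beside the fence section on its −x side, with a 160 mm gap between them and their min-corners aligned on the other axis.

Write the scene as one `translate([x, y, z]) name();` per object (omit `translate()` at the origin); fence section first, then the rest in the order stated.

fence_section();
translate([-890, 0, 0]) picture_frame();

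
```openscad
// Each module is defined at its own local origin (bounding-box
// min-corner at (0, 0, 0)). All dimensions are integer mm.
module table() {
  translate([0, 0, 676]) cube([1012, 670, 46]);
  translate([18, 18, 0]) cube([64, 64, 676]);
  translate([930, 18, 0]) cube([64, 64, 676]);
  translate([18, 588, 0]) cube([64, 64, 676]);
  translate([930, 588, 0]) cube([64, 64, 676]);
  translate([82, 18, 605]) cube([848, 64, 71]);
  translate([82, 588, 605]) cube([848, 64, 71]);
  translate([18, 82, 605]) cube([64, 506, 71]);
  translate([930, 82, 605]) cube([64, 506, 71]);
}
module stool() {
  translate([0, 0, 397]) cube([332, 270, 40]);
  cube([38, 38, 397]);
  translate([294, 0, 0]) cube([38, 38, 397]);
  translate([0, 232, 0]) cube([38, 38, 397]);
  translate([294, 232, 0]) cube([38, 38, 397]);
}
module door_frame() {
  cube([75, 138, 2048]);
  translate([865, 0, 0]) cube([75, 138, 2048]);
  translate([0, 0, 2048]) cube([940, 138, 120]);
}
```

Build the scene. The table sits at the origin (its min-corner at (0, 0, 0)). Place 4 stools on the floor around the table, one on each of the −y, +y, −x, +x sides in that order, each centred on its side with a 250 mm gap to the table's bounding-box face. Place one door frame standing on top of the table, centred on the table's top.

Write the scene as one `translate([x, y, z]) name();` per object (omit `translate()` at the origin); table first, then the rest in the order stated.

table();
translate([340, -520, 0]) stool();
translate([340, 920, 0]) stool();
translate([-582, 200, 0]) stool();
translate([1262, 200, 0]) stool();
translate([36, 266, 722]) door_frame();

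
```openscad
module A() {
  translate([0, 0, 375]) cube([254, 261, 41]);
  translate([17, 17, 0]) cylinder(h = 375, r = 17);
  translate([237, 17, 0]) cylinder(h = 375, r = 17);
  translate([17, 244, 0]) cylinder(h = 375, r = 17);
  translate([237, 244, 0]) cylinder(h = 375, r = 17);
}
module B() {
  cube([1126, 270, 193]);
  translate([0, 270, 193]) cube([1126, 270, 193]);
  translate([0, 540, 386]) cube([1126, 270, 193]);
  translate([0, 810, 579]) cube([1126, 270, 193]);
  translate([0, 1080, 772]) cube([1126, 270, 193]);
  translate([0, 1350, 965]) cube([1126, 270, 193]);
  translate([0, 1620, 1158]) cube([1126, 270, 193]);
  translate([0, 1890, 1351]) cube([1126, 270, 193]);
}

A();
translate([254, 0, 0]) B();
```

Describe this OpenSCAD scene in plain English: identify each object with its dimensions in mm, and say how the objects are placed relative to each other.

A is a four-legged stool. The seat is 254×261 mm, 41 mm thick, top at z = 416 mm. It stands on four round legs, each 34 mm in diameter, from z = 0 to the seat underside, each leg's axis is inset half a diameter from the nearest pair of seat edges (so the leg's bounding box is flush with the corner).

B is a run of 8 identical solid stair steps. Each tread is 1126×270 mm and each step block is 193 mm high. Step 1 rests on the floor; step k is offset from step 1 by (k−1)×270 mm in y and (k−1)×193 mm in z.

The staircase is against the stool's +x side, with their −y faces flush.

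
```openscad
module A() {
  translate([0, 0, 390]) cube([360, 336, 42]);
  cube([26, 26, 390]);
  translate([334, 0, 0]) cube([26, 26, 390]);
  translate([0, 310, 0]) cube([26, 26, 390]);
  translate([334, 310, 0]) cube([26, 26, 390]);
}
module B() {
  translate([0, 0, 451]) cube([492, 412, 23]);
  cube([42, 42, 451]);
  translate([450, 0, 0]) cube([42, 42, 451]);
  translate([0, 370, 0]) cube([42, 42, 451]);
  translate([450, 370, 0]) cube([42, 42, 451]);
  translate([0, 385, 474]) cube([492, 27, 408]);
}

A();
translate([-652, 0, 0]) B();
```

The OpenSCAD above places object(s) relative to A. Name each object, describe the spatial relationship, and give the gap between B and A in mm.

The chair's nearest face is 160 mm from the stool's −x face.

A is a stool. B is a chair. The chair is on the floor beside the stool on its −x side. The gap between the chair and the stool is 160 mm.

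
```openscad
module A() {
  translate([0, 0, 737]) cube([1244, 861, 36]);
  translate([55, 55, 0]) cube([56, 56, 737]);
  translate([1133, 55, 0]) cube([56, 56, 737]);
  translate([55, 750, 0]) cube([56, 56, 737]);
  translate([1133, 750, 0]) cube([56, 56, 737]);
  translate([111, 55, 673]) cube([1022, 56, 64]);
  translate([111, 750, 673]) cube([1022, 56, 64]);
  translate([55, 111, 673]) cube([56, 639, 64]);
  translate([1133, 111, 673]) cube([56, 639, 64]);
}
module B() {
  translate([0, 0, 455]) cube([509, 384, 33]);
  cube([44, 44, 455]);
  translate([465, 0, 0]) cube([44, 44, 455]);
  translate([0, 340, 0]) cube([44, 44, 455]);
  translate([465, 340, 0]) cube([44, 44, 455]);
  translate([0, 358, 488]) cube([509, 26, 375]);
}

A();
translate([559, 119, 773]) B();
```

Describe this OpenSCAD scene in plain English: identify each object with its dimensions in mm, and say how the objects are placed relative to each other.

A is a table with a 1244×861 mm rectangular top, 36 mm thick, top surface at z = 773 mm, supported by four 56×56 mm square legs, each inset 55 mm from the nearest pair of top edges, running from the floor. Four apron rails, 56 mm thick and 64 mm tall, run between adjacent legs with their top edges flush with the underside of the top and their outer faces flush with the legs' outer faces.

B is a chair. The seat is a 509×384×33 mm slab with its top at z = 488 mm, on four 44×44 mm corner legs (flush with the seat edges, standing on z = 0). A flat backrest 26 mm thick, 375 mm tall, spans the full seat width and rises from the seat top along its +y edge, rear face flush with the rear of the seat.

The chair is on top of the table.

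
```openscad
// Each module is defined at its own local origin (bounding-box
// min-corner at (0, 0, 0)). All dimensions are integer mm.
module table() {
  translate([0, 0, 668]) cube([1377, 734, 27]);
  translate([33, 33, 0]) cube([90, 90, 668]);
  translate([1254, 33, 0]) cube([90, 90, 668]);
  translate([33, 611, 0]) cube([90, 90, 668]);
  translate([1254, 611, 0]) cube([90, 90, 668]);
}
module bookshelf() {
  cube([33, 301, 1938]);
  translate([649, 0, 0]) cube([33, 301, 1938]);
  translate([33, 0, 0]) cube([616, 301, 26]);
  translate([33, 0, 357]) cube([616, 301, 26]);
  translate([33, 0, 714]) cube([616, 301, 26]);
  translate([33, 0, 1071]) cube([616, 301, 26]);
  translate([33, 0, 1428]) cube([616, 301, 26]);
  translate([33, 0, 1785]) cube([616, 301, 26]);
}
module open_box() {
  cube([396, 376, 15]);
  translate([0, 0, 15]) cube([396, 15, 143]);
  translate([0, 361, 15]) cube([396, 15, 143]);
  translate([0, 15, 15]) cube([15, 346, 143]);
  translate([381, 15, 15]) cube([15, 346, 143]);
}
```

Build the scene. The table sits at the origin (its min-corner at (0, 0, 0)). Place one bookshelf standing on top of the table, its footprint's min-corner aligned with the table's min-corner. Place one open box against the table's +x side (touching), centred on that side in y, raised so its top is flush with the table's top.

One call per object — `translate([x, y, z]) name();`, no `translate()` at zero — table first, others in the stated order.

table();
translate([0, 0, 695]) bookshelf();
translate([1377, 179, 537]) open_box();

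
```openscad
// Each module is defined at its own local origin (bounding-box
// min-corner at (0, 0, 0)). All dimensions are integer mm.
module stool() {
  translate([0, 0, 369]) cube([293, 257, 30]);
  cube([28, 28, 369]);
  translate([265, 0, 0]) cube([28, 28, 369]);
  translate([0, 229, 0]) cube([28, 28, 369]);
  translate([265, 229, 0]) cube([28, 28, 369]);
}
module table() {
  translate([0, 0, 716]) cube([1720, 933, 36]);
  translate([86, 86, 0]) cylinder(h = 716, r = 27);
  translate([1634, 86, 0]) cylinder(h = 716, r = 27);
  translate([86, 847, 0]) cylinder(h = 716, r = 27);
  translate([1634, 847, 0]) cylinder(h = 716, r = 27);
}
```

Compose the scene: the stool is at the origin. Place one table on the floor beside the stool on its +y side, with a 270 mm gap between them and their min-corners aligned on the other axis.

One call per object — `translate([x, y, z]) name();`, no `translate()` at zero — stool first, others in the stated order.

stool();
translate([0, 527, 0]) table();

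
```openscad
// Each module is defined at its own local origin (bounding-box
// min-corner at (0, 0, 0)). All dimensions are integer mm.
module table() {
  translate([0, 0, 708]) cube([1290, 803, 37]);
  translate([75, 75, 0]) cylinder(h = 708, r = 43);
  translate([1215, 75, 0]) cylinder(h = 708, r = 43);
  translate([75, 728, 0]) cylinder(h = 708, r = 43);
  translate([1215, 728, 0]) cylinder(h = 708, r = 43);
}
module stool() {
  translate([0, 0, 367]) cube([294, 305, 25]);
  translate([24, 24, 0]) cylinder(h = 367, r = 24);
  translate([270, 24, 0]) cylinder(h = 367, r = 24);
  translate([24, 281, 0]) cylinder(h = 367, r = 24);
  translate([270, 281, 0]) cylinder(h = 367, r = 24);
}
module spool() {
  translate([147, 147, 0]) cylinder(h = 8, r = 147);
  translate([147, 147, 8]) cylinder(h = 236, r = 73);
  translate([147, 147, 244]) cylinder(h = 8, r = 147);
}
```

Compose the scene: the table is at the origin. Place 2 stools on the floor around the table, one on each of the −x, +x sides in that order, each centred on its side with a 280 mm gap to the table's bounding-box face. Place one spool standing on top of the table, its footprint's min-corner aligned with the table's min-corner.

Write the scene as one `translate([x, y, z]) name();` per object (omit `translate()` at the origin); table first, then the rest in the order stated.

table();
translate([-574, 249, 0]) stool();
translate([1570, 249, 0]) stool();
translate([0, 0, 745]) spool();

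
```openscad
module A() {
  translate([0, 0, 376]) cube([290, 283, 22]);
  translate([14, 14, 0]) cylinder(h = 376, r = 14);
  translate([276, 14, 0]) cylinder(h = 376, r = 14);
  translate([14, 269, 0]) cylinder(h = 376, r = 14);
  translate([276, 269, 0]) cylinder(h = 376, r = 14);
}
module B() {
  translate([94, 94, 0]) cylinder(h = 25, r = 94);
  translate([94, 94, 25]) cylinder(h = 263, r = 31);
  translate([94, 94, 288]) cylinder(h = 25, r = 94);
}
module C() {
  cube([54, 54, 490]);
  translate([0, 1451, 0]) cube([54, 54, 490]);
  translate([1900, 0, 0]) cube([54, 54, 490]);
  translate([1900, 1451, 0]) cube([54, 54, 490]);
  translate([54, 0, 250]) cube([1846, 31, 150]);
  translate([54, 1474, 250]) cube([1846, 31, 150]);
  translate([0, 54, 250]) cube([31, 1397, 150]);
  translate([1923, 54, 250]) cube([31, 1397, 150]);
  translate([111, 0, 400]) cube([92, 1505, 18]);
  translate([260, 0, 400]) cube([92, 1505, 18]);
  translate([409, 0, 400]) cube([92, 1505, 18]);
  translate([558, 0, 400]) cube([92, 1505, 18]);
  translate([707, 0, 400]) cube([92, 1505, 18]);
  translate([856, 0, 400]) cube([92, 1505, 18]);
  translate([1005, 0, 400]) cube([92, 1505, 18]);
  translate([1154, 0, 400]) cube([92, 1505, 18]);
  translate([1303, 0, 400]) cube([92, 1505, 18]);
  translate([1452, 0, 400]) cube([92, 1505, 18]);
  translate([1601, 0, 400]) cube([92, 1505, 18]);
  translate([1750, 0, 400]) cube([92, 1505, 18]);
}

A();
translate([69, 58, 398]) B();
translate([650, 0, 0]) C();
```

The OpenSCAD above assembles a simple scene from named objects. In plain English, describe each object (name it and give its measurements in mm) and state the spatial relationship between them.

A is a simple wooden stool: a rectangular seat 290 mm (x) by 283 mm (y), 22 mm thick, top face at z = 398 mm, on four round legs, each 28 mm in diameter. The legs rest on z = 0, each leg's axis is inset half a diameter from the nearest pair of seat edges (so the leg's bounding box is flush with the corner).

B is a spool: two coaxial disc flanges of radius 94 mm and thickness 25 mm, joined by a core cylinder of radius 31 mm and height 263 mm. The lower flange rests on z = 0 and the three cylinders share a vertical axis.

C is a bed frame 1954 mm long (x) by 1505 mm wide (y). Four 54×54 mm corner posts, 490 mm tall, at the corners of the footprint. Four rails of 31 mm thickness and 150 mm height run between adjacent posts with their undersides at z = 250 mm, their outer faces flush with the outside of the frame (the two x-running rails run between the posts' inner faces; the two y-running rails run between the posts' inner faces). 12 slats, each 92 mm wide (x) and 18 mm thick, lie across the top of the two x-running rails, running the full 1505 mm width of the frame in y; the slats are evenly spaced along x between the inner faces of the end posts with equal gaps (rounded down to the nearest mm) at the −x end and between each pair — any rounding remainder accumulates at the +x end.

The spool is on top of the stool. The bed frame is on the floor beside the stool on its +x side.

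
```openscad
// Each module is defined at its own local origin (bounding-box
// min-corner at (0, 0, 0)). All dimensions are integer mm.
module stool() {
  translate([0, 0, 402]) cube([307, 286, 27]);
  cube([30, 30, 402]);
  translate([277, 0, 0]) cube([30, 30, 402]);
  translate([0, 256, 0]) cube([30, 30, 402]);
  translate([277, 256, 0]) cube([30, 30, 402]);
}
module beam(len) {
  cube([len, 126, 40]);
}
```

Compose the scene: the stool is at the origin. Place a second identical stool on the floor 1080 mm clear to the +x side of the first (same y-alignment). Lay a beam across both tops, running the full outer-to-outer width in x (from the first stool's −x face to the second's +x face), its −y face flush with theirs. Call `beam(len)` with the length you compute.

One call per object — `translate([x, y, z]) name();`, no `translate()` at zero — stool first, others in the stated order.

stool();
translate([1387, 0, 0]) stool();
translate([0, 0, 429]) beam(1694);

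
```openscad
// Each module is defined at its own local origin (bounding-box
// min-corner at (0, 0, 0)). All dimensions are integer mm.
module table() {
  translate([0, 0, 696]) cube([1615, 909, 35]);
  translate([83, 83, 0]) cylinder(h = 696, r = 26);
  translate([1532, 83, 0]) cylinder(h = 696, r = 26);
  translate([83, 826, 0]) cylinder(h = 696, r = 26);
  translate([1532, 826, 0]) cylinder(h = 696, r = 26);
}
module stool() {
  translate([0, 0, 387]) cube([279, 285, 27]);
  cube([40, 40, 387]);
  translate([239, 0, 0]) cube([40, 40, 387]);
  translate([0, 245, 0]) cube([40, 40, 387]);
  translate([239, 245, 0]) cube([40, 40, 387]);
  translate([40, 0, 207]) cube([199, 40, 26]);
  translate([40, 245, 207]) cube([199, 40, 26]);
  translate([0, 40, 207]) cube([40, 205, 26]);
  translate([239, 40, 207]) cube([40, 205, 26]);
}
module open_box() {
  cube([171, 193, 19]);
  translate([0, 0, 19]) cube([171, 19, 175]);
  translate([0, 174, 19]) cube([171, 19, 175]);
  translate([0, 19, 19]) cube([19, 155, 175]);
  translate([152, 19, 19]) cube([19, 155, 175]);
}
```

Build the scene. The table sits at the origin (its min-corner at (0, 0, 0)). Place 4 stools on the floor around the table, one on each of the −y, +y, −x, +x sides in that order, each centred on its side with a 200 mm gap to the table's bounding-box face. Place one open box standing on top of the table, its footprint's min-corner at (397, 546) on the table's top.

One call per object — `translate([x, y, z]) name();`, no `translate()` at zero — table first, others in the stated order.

table();
translate([668, -485, 0]) stool();
translate([668, 1109, 0]) stool();
translate([-479, 312, 0]) stool();
translate([1815, 312, 0]) stool();
translate([397, 546, 731]) open_box();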